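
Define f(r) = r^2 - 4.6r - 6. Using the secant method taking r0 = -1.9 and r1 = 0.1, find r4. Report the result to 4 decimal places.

-1.0593

f(-1.9) = 6.350000, f(0.1) = -6.450000
r2 = 0.100000 − (-6.450000)·(0.100000 − (-1.900000)) / (-6.450000 − 6.350000) = 0.100000 − (-12.900000)/(-12.800000) = -0.907813
f(-0.907813) = -0.999939
r3 = -0.907813 − (-0.999939)·(-0.907813 − 0.100000) / (-0.999939 − (-6.450000)) = -0.907813 − (1.007751)/(5.450061) = -1.092719
f(-1.092719) = 0.220541
r4 = -1.092719 − 0.220541·(-1.092719 − (-0.907813)) / (0.220541 − (-0.999939)) = -1.092719 − (-0.040779)/(1.220480) = -1.059306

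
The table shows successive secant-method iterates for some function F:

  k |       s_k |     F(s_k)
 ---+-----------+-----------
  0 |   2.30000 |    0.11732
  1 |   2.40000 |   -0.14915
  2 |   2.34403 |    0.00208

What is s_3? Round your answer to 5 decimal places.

s_3 = 2.34403 − 0.00208·(2.34403 − 2.40000) / (0.00208 − (-0.14915))
   = 2.34403 − (-0.0001164)/(0.1512300) = 2.3447998

2.34480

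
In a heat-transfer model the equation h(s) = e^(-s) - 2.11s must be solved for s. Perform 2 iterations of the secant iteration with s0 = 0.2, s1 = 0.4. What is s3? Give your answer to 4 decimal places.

h(0.2) = 0.396731, h(0.4) = -0.173680
s2 = 0.400000 − (-0.173680)·(0.400000 − 0.200000) / (-0.173680 − 0.396731) = 0.400000 − (-0.034736)/(-0.570411) = 0.339104
h(0.339104) = -0.003100
s3 = 0.339104 − (-0.003100)·(0.339104 − 0.400000) / (-0.003100 − (-0.173680)) = 0.339104 − (0.000189)/(0.170580) = 0.337997

0.3380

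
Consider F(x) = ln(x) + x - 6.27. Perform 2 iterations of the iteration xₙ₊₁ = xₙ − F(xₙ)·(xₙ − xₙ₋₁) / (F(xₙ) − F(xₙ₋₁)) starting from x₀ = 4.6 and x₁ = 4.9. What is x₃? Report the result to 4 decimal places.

F(4.6) = -0.143944, F(4.9) = 0.219235
x₂ = 4.900000 − 0.219235·(4.900000 − 4.600000) / (0.219235 − (-0.143944)) = 4.900000 − (0.065771)/(0.363179) = 4.718903
F(4.718903) = 0.000480
x₃ = 4.718903 − 0.000480·(4.718903 − 4.900000) / (0.000480 − 0.219235) = 4.718903 − (-0.000087)/(-0.218756) = 4.718506

4.7185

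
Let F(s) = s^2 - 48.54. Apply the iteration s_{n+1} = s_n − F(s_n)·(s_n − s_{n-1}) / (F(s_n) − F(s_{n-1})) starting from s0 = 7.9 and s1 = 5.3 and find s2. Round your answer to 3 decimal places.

F(7.9) = 13.87000, F(5.3) = -20.45000
s2 = 5.30000 − (-20.45000)·(5.30000 − 7.90000) / (-20.45000 − 13.87000) = 5.30000 − (53.17000)/(-34.32000) = 6.84924

6.849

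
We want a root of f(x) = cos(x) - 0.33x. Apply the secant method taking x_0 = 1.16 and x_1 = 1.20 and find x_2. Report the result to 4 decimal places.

f(1.16) = 0.016540, f(1.20) = -0.033642
x_2 = 1.200000 − (-0.033642)·(1.200000 − 1.160000) / (-0.033642 − 0.016540) = 1.200000 − (-0.001346)/(-0.050182) = 1.173184

1.1732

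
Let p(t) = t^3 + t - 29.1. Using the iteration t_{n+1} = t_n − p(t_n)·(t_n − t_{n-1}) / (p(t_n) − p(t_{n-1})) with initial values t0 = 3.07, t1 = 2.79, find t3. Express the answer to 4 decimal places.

p(3.07) = 2.904443, p(2.79) = -4.592361
t2 = 2.790000 − (-4.592361)·(2.790000 − 3.070000) / (-4.592361 − 2.904443) = 2.790000 − (1.285861)/(-7.496804) = 2.961521
p(2.961521) = -0.164137
t3 = 2.961521 − (-0.164137)·(2.961521 − 2.790000) / (-0.164137 − (-4.592361)) = 2.961521 − (-0.028153)/(4.428224) = 2.967879

2.9679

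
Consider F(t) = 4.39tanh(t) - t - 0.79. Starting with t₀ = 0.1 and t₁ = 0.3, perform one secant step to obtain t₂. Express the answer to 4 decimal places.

F(0.1) = -0.452458, F(0.3) = 0.188862
t₂ = 0.300000 − 0.188862·(0.300000 − 0.100000) / (0.188862 − (-0.452458)) = 0.300000 − (0.037772)/(0.641320) = 0.241102

0.2411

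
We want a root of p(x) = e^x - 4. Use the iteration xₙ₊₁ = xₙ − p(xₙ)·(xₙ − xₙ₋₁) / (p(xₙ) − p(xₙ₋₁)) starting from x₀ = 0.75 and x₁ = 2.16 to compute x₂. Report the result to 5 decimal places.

1.15509

p(0.75) = -1.8830000, p(2.16) = 4.6711377
x₂ = 2.1600000 − 4.6711377·(2.1600000 − 0.7500000) / (4.6711377 − (-1.8830000)) = 2.1600000 − (6.5863041)/(6.5541376) = 1.1550922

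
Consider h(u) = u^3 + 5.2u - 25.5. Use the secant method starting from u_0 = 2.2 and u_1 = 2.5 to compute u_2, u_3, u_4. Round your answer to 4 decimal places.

2.3566, 2.3635, 2.3638

h(2.2) = -3.412000, h(2.5) = 3.125000
u_2 = 2.500000 − 3.125000·(2.500000 − 2.200000) / (3.125000 − (-3.412000)) = 2.500000 − (0.937500)/(6.537000) = 2.356586
h(2.356586) = -0.158467
u_3 = 2.356586 − (-0.158467)·(2.356586 − 2.500000) / (-0.158467 − 3.125000) = 2.356586 − (0.022726)/(-3.283467) = 2.363507
h(2.363507) = -0.006821
u_4 = 2.363507 − (-0.006821)·(2.363507 − 2.356586) / (-0.006821 − (-0.158467)) = 2.363507 − (-0.000047)/(0.151646) = 2.363818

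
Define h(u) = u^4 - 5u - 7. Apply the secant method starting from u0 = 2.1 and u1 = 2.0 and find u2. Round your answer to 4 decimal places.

h(2.1) = 1.948100, h(2.0) = -1.000000
u2 = 2.000000 − (-1.000000)·(2.000000 − 2.100000) / (-1.000000 − 1.948100) = 2.000000 − (0.100000)/(-2.948100) = 2.033920

2.0339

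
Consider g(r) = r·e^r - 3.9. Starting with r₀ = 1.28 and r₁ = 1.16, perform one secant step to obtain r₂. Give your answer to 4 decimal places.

1.1865

g(1.28) = 0.703699, g(1.16) = -0.199677
r₂ = 1.160000 − (-0.199677)·(1.160000 − 1.280000) / (-0.199677 − 0.703699) = 1.160000 − (0.023961)/(-0.903376) = 1.186524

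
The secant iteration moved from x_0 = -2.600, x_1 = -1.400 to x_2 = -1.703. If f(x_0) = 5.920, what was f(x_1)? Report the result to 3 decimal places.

-2.000

The secant line through (-2.600, 5.920) and (-1.400, f(x_1)) crosses zero at x_2 = -1.703.
So (-2.600, 5.920), (-1.400, f(x_1)), (-1.703, 0) are collinear:
f(x_1) = 5.920 · (-1.400 − (-1.703)) / (-2.600 − (-1.703)) = 5.920 · (0.30300)/(-0.89700) = -1.99973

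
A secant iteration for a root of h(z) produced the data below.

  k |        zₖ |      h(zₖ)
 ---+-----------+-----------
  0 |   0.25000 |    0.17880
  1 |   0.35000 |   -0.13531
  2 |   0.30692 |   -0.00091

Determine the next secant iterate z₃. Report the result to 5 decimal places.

z₃ = 0.30692 − (-0.00091)·(0.30692 − 0.35000) / (-0.00091 − (-0.13531))
   = 0.30692 − (0.0000392)/(0.1344000) = 0.3066283

0.30663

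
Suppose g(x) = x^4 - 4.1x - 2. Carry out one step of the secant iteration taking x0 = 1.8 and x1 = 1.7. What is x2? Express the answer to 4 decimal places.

g(1.8) = 1.117600, g(1.7) = -0.617900
x2 = 1.700000 − (-0.617900)·(1.700000 − 1.800000) / (-0.617900 − 1.117600) = 1.700000 − (0.061790)/(-1.735500) = 1.735604

1.7356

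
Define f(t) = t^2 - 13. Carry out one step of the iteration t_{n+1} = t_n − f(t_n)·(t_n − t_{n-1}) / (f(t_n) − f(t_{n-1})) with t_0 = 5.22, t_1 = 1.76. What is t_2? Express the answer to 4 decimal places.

3.1787

f(5.22) = 14.248400, f(1.76) = -9.902400
t_2 = 1.760000 − (-9.902400)·(1.760000 − 5.220000) / (-9.902400 − 14.248400) = 1.760000 − (34.262304)/(-24.150800) = 3.178682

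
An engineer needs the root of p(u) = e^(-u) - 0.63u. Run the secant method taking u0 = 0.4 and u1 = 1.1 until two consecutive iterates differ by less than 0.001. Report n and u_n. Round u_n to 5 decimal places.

n = 5, u_n = 0.74988

p(0.4) = 0.4183200, p(1.1) = -0.3601289
u2 = 1.1000000 − (-0.3601289)·(0.7000000)/(-0.7784490) = 0.7761634;  |Δ| = 0.3238366
p(0.7761634) = -0.0288149
u3 = 0.7761634 − (-0.0288149)·(-0.3238366)/(0.3313141) = 0.7479989;  |Δ| = 0.0281645
p(0.7479989) = 0.0020735
u4 = 0.7479989 − 0.0020735·(-0.0281645)/(0.0308883) = 0.7498895;  |Δ| = 0.0018906
p(0.7498895) = -0.0000116
u5 = 0.7498895 − (-0.0000116)·(0.0018906)/(-0.0020851) = 0.7498790;  |Δ| = 0.0000106
|u5 − u4| = 0.0000106 < 0.001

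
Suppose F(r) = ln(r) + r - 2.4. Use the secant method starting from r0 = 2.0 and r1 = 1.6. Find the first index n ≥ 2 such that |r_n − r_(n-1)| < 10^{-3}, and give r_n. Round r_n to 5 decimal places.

n = 4, r_n = 1.80786

F(2.0) = 0.2931472, F(1.6) = -0.3299964
r2 = 1.6000000 − (-0.3299964)·(-0.4000000)/(-0.6231436) = 1.8118269;  |Δ| = 0.2118269
F(1.8118269) = 0.0061625
r3 = 1.8118269 − 0.0061625·(0.2118269)/(0.3361589) = 1.8079436;  |Δ| = 0.0038832
F(1.8079436) = 0.0001337
r4 = 1.8079436 − 0.0001337·(-0.0038832)/(-0.0060288) = 1.8078575;  |Δ| = 0.0000861
|r4 − r3| = 0.0000861 < 10^{-3}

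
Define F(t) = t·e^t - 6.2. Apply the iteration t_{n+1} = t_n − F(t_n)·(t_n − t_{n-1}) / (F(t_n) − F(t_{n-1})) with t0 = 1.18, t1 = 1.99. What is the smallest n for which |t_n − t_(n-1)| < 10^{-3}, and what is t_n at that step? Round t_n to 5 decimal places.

F(1.18) = -2.3598384, F(1.99) = 8.3579122
t2 = 1.9900000 − 8.3579122·(0.8100000)/(10.7177506) = 1.3583461;  |Δ| = 0.6316539
F(1.3583461) = -0.9163668
t3 = 1.3583461 − (-0.9163668)·(-0.6316539)/(-9.2742789) = 1.4207581;  |Δ| = 0.0624120
F(1.4207581) = -0.3176945
t4 = 1.4207581 − (-0.3176945)·(0.0624120)/(0.5986723) = 1.4538780;  |Δ| = 0.0331199
F(1.4538780) = 0.0221315
t5 = 1.4538780 − 0.0221315·(0.0331199)/(0.3398259) = 1.4517211;  |Δ| = 0.0021570
F(1.4517211) = -0.0004862
t6 = 1.4517211 − (-0.0004862)·(-0.0021570)/(-0.0226176) = 1.4517674;  |Δ| = 0.0000464
|t6 − t5| = 0.0000464 < 10^{-3}

n = 6, t_n = 1.45177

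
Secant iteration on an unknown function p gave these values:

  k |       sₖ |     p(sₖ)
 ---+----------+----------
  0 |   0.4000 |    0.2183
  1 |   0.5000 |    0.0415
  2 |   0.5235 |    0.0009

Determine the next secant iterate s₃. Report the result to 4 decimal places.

0.5240

s₃ = 0.5235 − 0.0009·(0.5235 − 0.5000) / (0.0009 − 0.0415)
   = 0.5235 − (0.000021)/(-0.040600) = 0.524021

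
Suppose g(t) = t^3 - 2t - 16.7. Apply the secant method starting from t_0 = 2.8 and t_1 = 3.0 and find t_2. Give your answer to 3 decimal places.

2.815

g(2.8) = -0.34800, g(3.0) = 4.30000
t_2 = 3.00000 − 4.30000·(3.00000 − 2.80000) / (4.30000 − (-0.34800)) = 3.00000 − (0.86000)/(4.64800) = 2.81497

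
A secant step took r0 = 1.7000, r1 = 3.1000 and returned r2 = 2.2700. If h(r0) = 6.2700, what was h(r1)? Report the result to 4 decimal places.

The secant line through (1.7000, 6.2700) and (3.1000, h(r1)) crosses zero at r2 = 2.2700.
So (1.7000, 6.2700), (3.1000, h(r1)), (2.2700, 0) are collinear:
h(r1) = 6.2700 · (3.1000 − 2.2700) / (1.7000 − 2.2700) = 6.2700 · (0.830000)/(-0.570000) = -9.130000

-9.1300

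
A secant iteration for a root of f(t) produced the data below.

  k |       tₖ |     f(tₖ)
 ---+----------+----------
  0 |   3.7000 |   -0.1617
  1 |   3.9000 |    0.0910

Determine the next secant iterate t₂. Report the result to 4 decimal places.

t₂ = 3.9000 − 0.0910·(3.9000 − 3.7000) / (0.0910 − (-0.1617))
   = 3.9000 − (0.018200)/(0.252700) = 3.827978

3.8280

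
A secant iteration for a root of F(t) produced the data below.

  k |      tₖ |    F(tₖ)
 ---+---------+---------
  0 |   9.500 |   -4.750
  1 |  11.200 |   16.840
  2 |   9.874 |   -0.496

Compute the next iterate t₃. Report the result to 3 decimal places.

t₃ = 9.874 − (-0.496)·(9.874 − 11.200) / (-0.496 − 16.840)
   = 9.874 − (0.65770)/(-17.33600) = 9.91194

9.912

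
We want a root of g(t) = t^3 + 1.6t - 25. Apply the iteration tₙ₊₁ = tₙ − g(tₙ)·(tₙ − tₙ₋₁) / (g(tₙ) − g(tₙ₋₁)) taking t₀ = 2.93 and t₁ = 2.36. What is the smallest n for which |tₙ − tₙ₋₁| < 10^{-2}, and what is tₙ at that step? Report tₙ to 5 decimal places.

g(2.93) = 4.8417570, g(2.36) = -8.0797440
t₂ = 2.3600000 − (-8.0797440)·(-0.5700000)/(-12.9215010) = 2.7164179;  |Δ| = 0.3564179
g(2.7164179) = -0.6094844
t₃ = 2.7164179 − (-0.6094844)·(0.3564179)/(7.4702596) = 2.7454974;  |Δ| = 0.0290795
g(2.7454974) = 0.0876841
t₄ = 2.7454974 − 0.0876841·(0.0290795)/(0.6971686) = 2.7418400;  |Δ| = 0.0036574
|t₄ − t₃| = 0.0036574 < 10^{-2}

n = 4, tₙ = 2.74184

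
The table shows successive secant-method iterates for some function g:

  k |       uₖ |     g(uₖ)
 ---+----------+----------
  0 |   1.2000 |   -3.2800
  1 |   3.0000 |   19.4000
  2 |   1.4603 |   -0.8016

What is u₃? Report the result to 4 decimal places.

u₃ = 1.4603 − (-0.8016)·(1.4603 − 3.0000) / (-0.8016 − 19.4000)
   = 1.4603 − (1.234224)/(-20.201600) = 1.521395

1.5214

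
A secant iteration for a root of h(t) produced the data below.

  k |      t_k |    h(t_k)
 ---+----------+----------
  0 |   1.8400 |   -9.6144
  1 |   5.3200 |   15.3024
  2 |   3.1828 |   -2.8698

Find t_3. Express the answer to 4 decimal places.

3.5203

t_3 = 3.1828 − (-2.8698)·(3.1828 − 5.3200) / (-2.8698 − 15.3024)
   = 3.1828 − (6.133337)/(-18.172200) = 3.520312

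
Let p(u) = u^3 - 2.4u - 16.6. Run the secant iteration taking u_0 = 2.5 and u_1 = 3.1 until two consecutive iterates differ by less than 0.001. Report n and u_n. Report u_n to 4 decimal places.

n = 5, u_n = 2.8632

p(2.5) = -6.975000, p(3.1) = 5.751000
u_2 = 3.100000 − 5.751000·(0.600000)/(12.726000) = 2.828854;  |Δ| = 0.271146
p(2.828854) = -0.751579
u_3 = 2.828854 − (-0.751579)·(-0.271146)/(-6.502579) = 2.860194;  |Δ| = 0.031339
p(2.860194) = -0.066053
u_4 = 2.860194 − (-0.066053)·(0.031339)/(0.685526) = 2.863213;  |Δ| = 0.003020
p(2.863213) = 0.000887
u_5 = 2.863213 − 0.000887·(0.003020)/(0.066941) = 2.863173;  |Δ| = 0.000040
|u_5 − u_4| = 0.000040 < 0.001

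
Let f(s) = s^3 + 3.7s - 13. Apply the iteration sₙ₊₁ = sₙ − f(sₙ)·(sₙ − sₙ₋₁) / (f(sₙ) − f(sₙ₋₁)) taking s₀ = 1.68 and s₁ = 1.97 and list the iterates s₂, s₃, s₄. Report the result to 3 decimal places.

1.829, 1.837, 1.837

f(1.68) = -2.04237, f(1.97) = 1.93437
s₂ = 1.97000 − 1.93437·(1.97000 − 1.68000) / (1.93437 − (-2.04237)) = 1.97000 − (0.56097)/(3.97674) = 1.82894
f(1.82894) = -0.11511
s₃ = 1.82894 − (-0.11511)·(1.82894 − 1.97000) / (-0.11511 − 1.93437) = 1.82894 − (0.01624)/(-2.04948) = 1.83686
f(1.83686) = -0.00594
s₄ = 1.83686 − (-0.00594)·(1.83686 − 1.82894) / (-0.00594 − (-0.11511)) = 1.83686 − (-0.00005)/(0.10916) = 1.83729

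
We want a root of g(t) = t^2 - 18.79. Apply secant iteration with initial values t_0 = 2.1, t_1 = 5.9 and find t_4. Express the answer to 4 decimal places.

g(2.1) = -14.380000, g(5.9) = 16.020000
t_2 = 5.900000 − 16.020000·(5.900000 − 2.100000) / (16.020000 − (-14.380000)) = 5.900000 − (60.876000)/(30.400000) = 3.897500
g(3.897500) = -3.599494
t_3 = 3.897500 − (-3.599494)·(3.897500 − 5.900000) / (-3.599494 − 16.020000) = 3.897500 − (7.207986)/(-19.619494) = 4.264889
g(4.264889) = -0.600722
t_4 = 4.264889 − (-0.600722)·(4.264889 − 3.897500) / (-0.600722 − (-3.599494)) = 4.264889 − (-0.220699)/(2.998772) = 4.338485

4.3385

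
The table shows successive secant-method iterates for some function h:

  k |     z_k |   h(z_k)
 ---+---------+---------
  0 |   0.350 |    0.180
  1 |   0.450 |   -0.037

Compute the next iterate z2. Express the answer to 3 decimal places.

z2 = 0.450 − (-0.037)·(0.450 − 0.350) / (-0.037 − 0.180)
   = 0.450 − (-0.00370)/(-0.21700) = 0.43295

0.433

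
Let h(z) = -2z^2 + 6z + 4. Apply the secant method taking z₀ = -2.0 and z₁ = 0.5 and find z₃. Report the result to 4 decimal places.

-0.6939

h(-2.0) = -16.000000, h(0.5) = 6.500000
z₂ = 0.500000 − 6.500000·(0.500000 − (-2.000000)) / (6.500000 − (-16.000000)) = 0.500000 − (16.250000)/(22.500000) = -0.222222
h(-0.222222) = 2.567901
z₃ = -0.222222 − 2.567901·(-0.222222 − 0.500000) / (2.567901 − 6.500000) = -0.222222 − (-1.854595)/(-3.932099) = -0.693878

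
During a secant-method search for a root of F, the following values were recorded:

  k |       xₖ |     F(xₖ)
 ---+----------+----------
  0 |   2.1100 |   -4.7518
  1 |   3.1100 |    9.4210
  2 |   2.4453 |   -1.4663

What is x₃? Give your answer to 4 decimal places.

2.5348

x₃ = 2.4453 − (-1.4663)·(2.4453 − 3.1100) / (-1.4663 − 9.4210)
   = 2.4453 − (0.974650)/(-10.887300) = 2.534822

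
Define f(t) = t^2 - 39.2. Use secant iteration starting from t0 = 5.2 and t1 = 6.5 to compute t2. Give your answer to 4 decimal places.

f(5.2) = -12.160000, f(6.5) = 3.050000
t2 = 6.500000 − 3.050000·(6.500000 − 5.200000) / (3.050000 − (-12.160000)) = 6.500000 − (3.965000)/(15.210000) = 6.239316

6.2393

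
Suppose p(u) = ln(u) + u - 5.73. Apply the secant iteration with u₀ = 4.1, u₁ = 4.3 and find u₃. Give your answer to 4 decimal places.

4.2768

p(4.1) = -0.219013, p(4.3) = 0.028615
u₂ = 4.300000 − 0.028615·(4.300000 − 4.100000) / (0.028615 − (-0.219013)) = 4.300000 − (0.005723)/(0.247628) = 4.276889
p(4.276889) = 0.000115
u₃ = 4.276889 − 0.000115·(4.276889 − 4.300000) / (0.000115 − 0.028615) = 4.276889 − (-0.000003)/(-0.028501) = 4.276796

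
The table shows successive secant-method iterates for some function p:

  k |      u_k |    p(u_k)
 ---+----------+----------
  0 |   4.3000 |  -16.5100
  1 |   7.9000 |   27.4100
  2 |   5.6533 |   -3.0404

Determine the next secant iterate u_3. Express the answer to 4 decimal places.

u_3 = 5.6533 − (-3.0404)·(5.6533 − 7.9000) / (-3.0404 − 27.4100)
   = 5.6533 − (6.830867)/(-30.450400) = 5.877628

5.8776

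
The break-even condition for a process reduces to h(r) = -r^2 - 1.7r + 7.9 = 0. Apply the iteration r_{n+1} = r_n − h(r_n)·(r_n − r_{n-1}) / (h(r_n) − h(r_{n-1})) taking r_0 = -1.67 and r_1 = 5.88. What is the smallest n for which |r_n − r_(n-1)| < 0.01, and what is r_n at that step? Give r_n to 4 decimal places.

h(-1.67) = 7.950100, h(5.88) = -36.670400
r_2 = 5.880000 − (-36.670400)·(7.550000)/(-44.620500) = -0.324805;  |Δ| = 6.204805
h(-0.324805) = 8.346671
r_3 = -0.324805 − 8.346671·(-6.204805)/(45.017071) = 0.825635;  |Δ| = 1.150441
h(0.825635) = 5.814747
r_4 = 0.825635 − 5.814747·(1.150441)/(-2.531924) = 3.467705;  |Δ| = 2.642070
h(3.467705) = -10.020079
r_5 = 3.467705 − (-10.020079)·(2.642070)/(-15.834826) = 1.795836;  |Δ| = 1.671869
h(1.795836) = 1.622049
r_6 = 1.795836 − 1.622049·(-1.671869)/(11.642128) = 2.028771;  |Δ| = 0.232935
h(2.028771) = 0.335177
r_7 = 2.028771 − 0.335177·(0.232935)/(-1.286872) = 2.089441;  |Δ| = 0.060670
h(2.089441) = -0.017813
r_8 = 2.089441 − (-0.017813)·(0.060670)/(-0.352990) = 2.086379;  |Δ| = 0.003062
|r_8 − r_7| = 0.003062 < 0.01

n = 8, r_n = 2.0864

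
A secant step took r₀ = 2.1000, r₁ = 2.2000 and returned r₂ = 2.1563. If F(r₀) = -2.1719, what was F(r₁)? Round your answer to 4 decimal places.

The secant line through (2.1000, -2.1719) and (2.2000, F(r₁)) crosses zero at r₂ = 2.1563.
So (2.1000, -2.1719), (2.2000, F(r₁)), (2.1563, 0) are collinear:
F(r₁) = -2.1719 · (2.2000 − 2.1563) / (2.1000 − 2.1563) = -2.1719 · (0.043700)/(-0.056300) = 1.685826

1.6858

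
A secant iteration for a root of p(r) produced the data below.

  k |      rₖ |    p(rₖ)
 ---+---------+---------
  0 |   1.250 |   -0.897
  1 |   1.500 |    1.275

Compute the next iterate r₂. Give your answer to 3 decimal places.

r₂ = 1.500 − 1.275·(1.500 − 1.250) / (1.275 − (-0.897))
   = 1.500 − (0.31875)/(2.17200) = 1.35325

1.353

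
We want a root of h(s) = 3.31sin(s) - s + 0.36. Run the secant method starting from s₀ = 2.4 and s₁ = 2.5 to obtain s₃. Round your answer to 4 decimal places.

h(2.4) = 0.195783, h(2.5) = -0.159057
s₂ = 2.500000 − (-0.159057)·(2.500000 − 2.400000) / (-0.159057 − 0.195783) = 2.500000 − (-0.015906)/(-0.354840) = 2.455175
h(2.455175) = 0.002604
s₃ = 2.455175 − 0.002604·(2.455175 − 2.500000) / (0.002604 − (-0.159057)) = 2.455175 − (-0.000117)/(0.161662) = 2.455897

2.4559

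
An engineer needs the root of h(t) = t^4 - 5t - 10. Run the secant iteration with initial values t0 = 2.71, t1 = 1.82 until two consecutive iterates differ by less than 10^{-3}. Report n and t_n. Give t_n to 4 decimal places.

h(2.71) = 30.385805, h(1.82) = -8.128006
t2 = 1.820000 − (-8.128006)·(-0.890000)/(-38.513811) = 2.007827;  |Δ| = 0.187827
h(2.007827) = -3.787203
t3 = 2.007827 − (-3.787203)·(0.187827)/(4.340804) = 2.171699;  |Δ| = 0.163872
h(2.171699) = 1.384778
t4 = 2.171699 − 1.384778·(0.163872)/(5.171981) = 2.127823;  |Δ| = 0.043876
h(2.127823) = -0.139674
t5 = 2.127823 − (-0.139674)·(-0.043876)/(-1.524452) = 2.131843;  |Δ| = 0.004020
h(2.131843) = -0.004418
t6 = 2.131843 − (-0.004418)·(0.004020)/(0.135256) = 2.131974;  |Δ| = 0.000131
|t6 − t5| = 0.000131 < 10^{-3}

n = 6, t_n = 2.1320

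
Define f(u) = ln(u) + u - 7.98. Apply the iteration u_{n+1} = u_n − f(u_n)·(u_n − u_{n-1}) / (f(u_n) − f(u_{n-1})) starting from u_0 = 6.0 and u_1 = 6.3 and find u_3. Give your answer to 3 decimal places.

6.162

f(6.0) = -0.18824, f(6.3) = 0.16055
u_2 = 6.30000 − 0.16055·(6.30000 − 6.00000) / (0.16055 − (-0.18824)) = 6.30000 − (0.04816)/(0.34879) = 6.16191
f(6.16191) = 0.00030
u_3 = 6.16191 − 0.00030·(6.16191 − 6.30000) / (0.00030 − 0.16055) = 6.16191 − (-0.00004)/(-0.16025) = 6.16165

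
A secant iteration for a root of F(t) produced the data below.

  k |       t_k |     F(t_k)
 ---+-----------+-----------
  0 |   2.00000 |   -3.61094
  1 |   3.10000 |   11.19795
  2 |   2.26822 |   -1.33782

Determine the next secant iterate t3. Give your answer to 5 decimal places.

2.35699

t3 = 2.26822 − (-1.33782)·(2.26822 − 3.10000) / (-1.33782 − 11.19795)
   = 2.26822 − (1.1127719)/(-12.5357700) = 2.3569877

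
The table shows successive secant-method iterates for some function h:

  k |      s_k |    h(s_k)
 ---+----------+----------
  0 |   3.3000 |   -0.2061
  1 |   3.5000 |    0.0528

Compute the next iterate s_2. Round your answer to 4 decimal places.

s_2 = 3.5000 − 0.0528·(3.5000 − 3.3000) / (0.0528 − (-0.2061))
   = 3.5000 − (0.010560)/(0.258900) = 3.459212

3.4592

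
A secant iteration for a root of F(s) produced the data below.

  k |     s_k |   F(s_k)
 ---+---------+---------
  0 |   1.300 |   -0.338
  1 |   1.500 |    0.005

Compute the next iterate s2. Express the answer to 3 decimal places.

s2 = 1.500 − 0.005·(1.500 − 1.300) / (0.005 − (-0.338))
   = 1.500 − (0.00100)/(0.34300) = 1.49708

1.497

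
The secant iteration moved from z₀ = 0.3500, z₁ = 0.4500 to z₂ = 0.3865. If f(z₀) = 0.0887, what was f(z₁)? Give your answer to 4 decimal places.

-0.1543

The secant line through (0.3500, 0.0887) and (0.4500, f(z₁)) crosses zero at z₂ = 0.3865.
So (0.3500, 0.0887), (0.4500, f(z₁)), (0.3865, 0) are collinear:
f(z₁) = 0.0887 · (0.4500 − 0.3865) / (0.3500 − 0.3865) = 0.0887 · (0.063500)/(-0.036500) = -0.154314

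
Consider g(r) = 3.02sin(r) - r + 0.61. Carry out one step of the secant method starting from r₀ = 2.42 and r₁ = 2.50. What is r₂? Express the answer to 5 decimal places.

g(2.42) = 0.1849552, g(2.50) = -0.0826141
r₂ = 2.5000000 − (-0.0826141)·(2.5000000 − 2.4200000) / (-0.0826141 − 0.1849552) = 2.5000000 − (-0.0066091)/(-0.2675694) = 2.4752994

2.47530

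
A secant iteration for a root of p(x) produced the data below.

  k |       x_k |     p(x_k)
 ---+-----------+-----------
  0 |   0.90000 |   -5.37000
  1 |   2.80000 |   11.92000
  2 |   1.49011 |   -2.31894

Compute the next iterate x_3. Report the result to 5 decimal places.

x_3 = 1.49011 − (-2.31894)·(1.49011 − 2.80000) / (-2.31894 − 11.92000)
   = 1.49011 − (3.0375563)/(-14.2389400) = 1.7034374

1.70344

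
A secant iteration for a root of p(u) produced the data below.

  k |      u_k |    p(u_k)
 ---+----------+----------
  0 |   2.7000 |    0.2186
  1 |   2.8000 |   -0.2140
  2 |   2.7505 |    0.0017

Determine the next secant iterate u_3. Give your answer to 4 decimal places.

u_3 = 2.7505 − 0.0017·(2.7505 − 2.8000) / (0.0017 − (-0.2140))
   = 2.7505 − (-0.000084)/(0.215700) = 2.750890

2.7509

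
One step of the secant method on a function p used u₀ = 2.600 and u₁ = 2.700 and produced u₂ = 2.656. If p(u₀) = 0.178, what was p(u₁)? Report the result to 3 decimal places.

The secant line through (2.600, 0.178) and (2.700, p(u₁)) crosses zero at u₂ = 2.656.
So (2.600, 0.178), (2.700, p(u₁)), (2.656, 0) are collinear:
p(u₁) = 0.178 · (2.700 − 2.656) / (2.600 − 2.656) = 0.178 · (0.04400)/(-0.05600) = -0.13986

-0.140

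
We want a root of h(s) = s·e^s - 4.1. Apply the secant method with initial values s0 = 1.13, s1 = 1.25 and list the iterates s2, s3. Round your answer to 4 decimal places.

1.2135, 1.2156

h(1.13) = -0.601908, h(1.25) = 0.262929
s2 = 1.250000 − 0.262929·(1.250000 − 1.130000) / (0.262929 − (-0.601908)) = 1.250000 − (0.031551)/(0.864837) = 1.213517
h(1.213517) = -0.016148
s3 = 1.213517 − (-0.016148)·(1.213517 − 1.250000) / (-0.016148 − 0.262929) = 1.213517 − (0.000589)/(-0.279077) = 1.215628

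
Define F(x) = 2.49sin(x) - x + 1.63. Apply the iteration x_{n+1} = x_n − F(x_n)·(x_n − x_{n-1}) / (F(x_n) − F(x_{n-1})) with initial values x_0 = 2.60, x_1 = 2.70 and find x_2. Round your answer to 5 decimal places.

F(2.60) = 0.3135984, F(2.70) = -0.0058241
x_2 = 2.7000000 − (-0.0058241)·(2.7000000 − 2.6000000) / (-0.0058241 − 0.3135984) = 2.7000000 − (-0.0005824)/(-0.3194225) = 2.6981767

2.69818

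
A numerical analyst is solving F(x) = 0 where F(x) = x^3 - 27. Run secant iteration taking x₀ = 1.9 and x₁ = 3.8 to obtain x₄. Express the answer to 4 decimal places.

3.0079

F(1.9) = -20.141000, F(3.8) = 27.872000
x₂ = 3.800000 − 27.872000·(3.800000 − 1.900000) / (27.872000 − (-20.141000)) = 3.800000 − (52.956800)/(48.013000) = 2.697032
F(2.697032) = -7.381838
x₃ = 2.697032 − (-7.381838)·(2.697032 − 3.800000) / (-7.381838 − 27.872000) = 2.697032 − (8.141930)/(-35.253838) = 2.927984
F(2.927984) = -1.898138
x₄ = 2.927984 − (-1.898138)·(2.927984 − 2.697032) / (-1.898138 − (-7.381838)) = 2.927984 − (-0.438378)/(5.483700) = 3.007926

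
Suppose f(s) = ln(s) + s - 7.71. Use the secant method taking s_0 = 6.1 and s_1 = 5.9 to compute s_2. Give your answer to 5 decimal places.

5.93004

f(6.1) = 0.1982888, f(5.9) = -0.0350476
s_2 = 5.9000000 − (-0.0350476)·(5.9000000 − 6.1000000) / (-0.0350476 − 0.1982888) = 5.9000000 − (0.0070095)/(-0.2333364) = 5.9300404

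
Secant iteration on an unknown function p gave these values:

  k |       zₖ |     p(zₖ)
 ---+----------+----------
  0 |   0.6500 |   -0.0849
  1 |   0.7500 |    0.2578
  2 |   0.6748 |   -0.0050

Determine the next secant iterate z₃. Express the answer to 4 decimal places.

z₃ = 0.6748 − (-0.0050)·(0.6748 − 0.7500) / (-0.0050 − 0.2578)
   = 0.6748 − (0.000376)/(-0.262800) = 0.676231

0.6762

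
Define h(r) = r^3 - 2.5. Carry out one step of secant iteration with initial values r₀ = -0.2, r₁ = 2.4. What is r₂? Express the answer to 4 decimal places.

h(-0.2) = -2.508000, h(2.4) = 11.324000
r₂ = 2.400000 − 11.324000·(2.400000 − (-0.200000)) / (11.324000 − (-2.508000)) = 2.400000 − (29.442400)/(13.832000) = 0.271429

0.2714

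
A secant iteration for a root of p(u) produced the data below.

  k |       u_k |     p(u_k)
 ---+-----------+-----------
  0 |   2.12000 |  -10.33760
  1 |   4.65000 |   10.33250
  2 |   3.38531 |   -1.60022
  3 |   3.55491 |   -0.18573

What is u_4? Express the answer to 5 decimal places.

3.57718

u_4 = 3.55491 − (-0.18573)·(3.55491 − 3.38531) / (-0.18573 − (-1.60022))
   = 3.55491 − (-0.0314998)/(1.4144900) = 3.5771794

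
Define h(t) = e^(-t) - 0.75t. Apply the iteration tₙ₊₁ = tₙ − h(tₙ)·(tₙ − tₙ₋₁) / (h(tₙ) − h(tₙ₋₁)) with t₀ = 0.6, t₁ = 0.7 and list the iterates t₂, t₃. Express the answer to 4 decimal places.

0.6777, 0.6773

h(0.6) = 0.098812, h(0.7) = -0.028415
t₂ = 0.700000 − (-0.028415)·(0.700000 − 0.600000) / (-0.028415 − 0.098812) = 0.700000 − (-0.002841)/(-0.127226) = 0.677666
h(0.677666) = -0.000449
t₃ = 0.677666 − (-0.000449)·(0.677666 − 0.700000) / (-0.000449 − (-0.028415)) = 0.677666 − (0.000010)/(0.027966) = 0.677308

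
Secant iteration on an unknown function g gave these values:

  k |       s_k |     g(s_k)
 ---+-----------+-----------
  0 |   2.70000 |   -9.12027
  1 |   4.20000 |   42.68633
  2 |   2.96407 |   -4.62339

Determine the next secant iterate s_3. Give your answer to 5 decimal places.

s_3 = 2.96407 − (-4.62339)·(2.96407 − 4.20000) / (-4.62339 − 42.68633)
   = 2.96407 − (5.7141864)/(-47.3097200) = 3.0848525

3.08485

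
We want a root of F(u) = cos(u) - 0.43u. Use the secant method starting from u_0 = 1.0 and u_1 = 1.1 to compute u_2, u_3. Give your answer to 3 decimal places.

1.085, 1.085

F(1.0) = 0.11030, F(1.1) = -0.01940
u_2 = 1.10000 − (-0.01940)·(1.10000 − 1.00000) / (-0.01940 − 0.11030) = 1.10000 − (-0.00194)/(-0.12971) = 1.08504
F(1.08504) = 0.00031
u_3 = 1.08504 − 0.00031·(1.08504 − 1.10000) / (0.00031 − (-0.01940)) = 1.08504 − (0.00000)/(0.01971) = 1.08528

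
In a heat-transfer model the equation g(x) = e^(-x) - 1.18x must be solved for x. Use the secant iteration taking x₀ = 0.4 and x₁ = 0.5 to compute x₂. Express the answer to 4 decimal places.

g(0.4) = 0.198320, g(0.5) = 0.016531
x₂ = 0.500000 − 0.016531·(0.500000 − 0.400000) / (0.016531 − 0.198320) = 0.500000 − (0.001653)/(-0.181789) = 0.509093

0.5091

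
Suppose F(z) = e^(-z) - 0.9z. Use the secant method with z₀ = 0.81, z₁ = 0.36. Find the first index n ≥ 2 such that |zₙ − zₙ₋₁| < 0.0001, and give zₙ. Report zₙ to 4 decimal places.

F(0.81) = -0.284142, F(0.36) = 0.373676
z₂ = 0.360000 − 0.373676·(-0.450000)/(0.657818) = 0.615624;  |Δ| = 0.255624
F(0.615624) = -0.013758
z₃ = 0.615624 − (-0.013758)·(0.255624)/(-0.387435) = 0.606547;  |Δ| = 0.009078
F(0.606547) = -0.000662
z₄ = 0.606547 − (-0.000662)·(-0.009078)/(0.013097) = 0.606088;  |Δ| = 0.000459
F(0.606088) = 0.000001
z₅ = 0.606088 − 0.000001·(-0.000459)/(0.000663) = 0.606089;  |Δ| = 0.000001
|z₅ − z₄| = 0.000001 < 0.0001

n = 5, zₙ = 0.6061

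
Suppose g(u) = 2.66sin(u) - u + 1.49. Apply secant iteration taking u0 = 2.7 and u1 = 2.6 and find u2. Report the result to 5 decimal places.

2.67812

g(2.7) = -0.0731695, g(2.6) = 0.2612336
u2 = 2.6000000 − 0.2612336·(2.6000000 − 2.7000000) / (0.2612336 − (-0.0731695)) = 2.6000000 − (-0.0261234)/(0.3344032) = 2.6781194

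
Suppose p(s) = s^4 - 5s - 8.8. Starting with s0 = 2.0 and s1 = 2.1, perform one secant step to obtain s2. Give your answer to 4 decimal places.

p(2.0) = -2.800000, p(2.1) = 0.148100
s2 = 2.100000 − 0.148100·(2.100000 − 2.000000) / (0.148100 − (-2.800000)) = 2.100000 − (0.014810)/(2.948100) = 2.094976

2.0950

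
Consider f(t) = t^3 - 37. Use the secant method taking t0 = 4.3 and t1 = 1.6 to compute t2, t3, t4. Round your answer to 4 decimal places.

2.7781, 3.8349, 3.2485

f(4.3) = 42.507000, f(1.6) = -32.904000
t2 = 1.600000 − (-32.904000)·(1.600000 − 4.300000) / (-32.904000 − 42.507000) = 1.600000 − (88.840800)/(-75.411000) = 2.778088
f(2.778088) = -15.559346
t3 = 2.778088 − (-15.559346)·(2.778088 − 1.600000) / (-15.559346 − (-32.904000)) = 2.778088 − (-18.330280)/(17.344654) = 3.834914
f(3.834914) = 19.398413
t4 = 3.834914 − 19.398413·(3.834914 − 2.778088) / (19.398413 − (-15.559346)) = 3.834914 − (20.500745)/(34.957758) = 3.248471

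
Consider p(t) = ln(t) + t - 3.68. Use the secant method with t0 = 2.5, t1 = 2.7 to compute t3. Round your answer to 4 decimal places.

p(2.5) = -0.263709, p(2.7) = 0.013252
t2 = 2.700000 − 0.013252·(2.700000 − 2.500000) / (0.013252 − (-0.263709)) = 2.700000 − (0.002650)/(0.276961) = 2.690431
p(2.690431) = 0.000132
t3 = 2.690431 − 0.000132·(2.690431 − 2.700000) / (0.000132 − 0.013252) = 2.690431 − (-0.000001)/(-0.013120) = 2.690334

2.6903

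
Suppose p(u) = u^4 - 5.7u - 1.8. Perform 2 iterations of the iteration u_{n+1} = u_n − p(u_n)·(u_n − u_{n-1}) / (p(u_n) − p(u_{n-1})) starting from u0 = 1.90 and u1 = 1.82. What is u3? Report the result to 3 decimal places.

1.881

p(1.90) = 0.40210, p(1.82) = -1.20201
u2 = 1.82000 − (-1.20201)·(1.82000 − 1.90000) / (-1.20201 − 0.40210) = 1.82000 − (0.09616)/(-1.60411) = 1.87995
p(1.87995) = -0.02513
u3 = 1.87995 − (-0.02513)·(1.87995 − 1.82000) / (-0.02513 − (-1.20201)) = 1.87995 − (-0.00151)/(1.17687) = 1.88123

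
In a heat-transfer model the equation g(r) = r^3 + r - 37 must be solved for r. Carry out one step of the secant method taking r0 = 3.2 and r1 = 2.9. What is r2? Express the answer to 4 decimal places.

g(3.2) = -1.032000, g(2.9) = -9.711000
r2 = 2.900000 − (-9.711000)·(2.900000 − 3.200000) / (-9.711000 − (-1.032000)) = 2.900000 − (2.913300)/(-8.679000) = 3.235672

3.2357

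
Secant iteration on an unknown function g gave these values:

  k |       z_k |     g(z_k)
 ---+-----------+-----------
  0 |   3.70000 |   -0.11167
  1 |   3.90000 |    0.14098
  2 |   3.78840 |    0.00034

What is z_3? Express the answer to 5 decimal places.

3.78813

z_3 = 3.78840 − 0.00034·(3.78840 − 3.90000) / (0.00034 − 0.14098)
   = 3.78840 − (-0.0000379)/(-0.1406400) = 3.7881302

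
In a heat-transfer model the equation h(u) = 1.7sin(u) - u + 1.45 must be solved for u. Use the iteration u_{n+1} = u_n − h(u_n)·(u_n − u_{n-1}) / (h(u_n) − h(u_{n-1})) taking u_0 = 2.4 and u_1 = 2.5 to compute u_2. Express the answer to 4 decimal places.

2.4859

h(2.4) = 0.198287, h(2.5) = -0.032597
u_2 = 2.500000 − (-0.032597)·(2.500000 − 2.400000) / (-0.032597 − 0.198287) = 2.500000 − (-0.003260)/(-0.230885) = 2.485882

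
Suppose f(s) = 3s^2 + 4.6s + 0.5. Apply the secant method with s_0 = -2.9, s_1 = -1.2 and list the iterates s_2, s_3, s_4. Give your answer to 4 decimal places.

f(-2.9) = 12.390000, f(-1.2) = -0.700000
s_2 = -1.200000 − (-0.700000)·(-1.200000 − (-2.900000)) / (-0.700000 − 12.390000) = -1.200000 − (-1.190000)/(-13.090000) = -1.290909
f(-1.290909) = -0.438843
s_3 = -1.290909 − (-0.438843)·(-1.290909 − (-1.200000)) / (-0.438843 − (-0.700000)) = -1.290909 − (0.039895)/(0.261157) = -1.443671
f(-1.443671) = 0.111671
s_4 = -1.443671 − 0.111671·(-1.443671 − (-1.290909)) / (0.111671 − (-0.438843)) = -1.443671 − (-0.017059)/(0.550514) = -1.412683

-1.2909, -1.4437, -1.4127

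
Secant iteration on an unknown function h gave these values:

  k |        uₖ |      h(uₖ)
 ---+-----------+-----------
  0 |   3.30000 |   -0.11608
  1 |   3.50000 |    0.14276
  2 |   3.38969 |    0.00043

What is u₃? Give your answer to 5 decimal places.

3.38936

u₃ = 3.38969 − 0.00043·(3.38969 − 3.50000) / (0.00043 − 0.14276)
   = 3.38969 − (-0.0000474)/(-0.1423300) = 3.3893567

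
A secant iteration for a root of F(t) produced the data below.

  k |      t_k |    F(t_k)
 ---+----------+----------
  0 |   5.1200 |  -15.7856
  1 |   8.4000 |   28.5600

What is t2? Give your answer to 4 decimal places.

6.2876

t2 = 8.4000 − 28.5600·(8.4000 − 5.1200) / (28.5600 − (-15.7856))
   = 8.4000 − (93.676800)/(44.345600) = 6.287574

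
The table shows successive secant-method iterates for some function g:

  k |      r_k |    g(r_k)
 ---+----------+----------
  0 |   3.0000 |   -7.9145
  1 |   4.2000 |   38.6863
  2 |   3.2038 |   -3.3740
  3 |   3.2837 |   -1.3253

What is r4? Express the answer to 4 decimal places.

3.3354

r4 = 3.2837 − (-1.3253)·(3.2837 − 3.2038) / (-1.3253 − (-3.3740))
   = 3.2837 − (-0.105891)/(2.048700) = 3.335387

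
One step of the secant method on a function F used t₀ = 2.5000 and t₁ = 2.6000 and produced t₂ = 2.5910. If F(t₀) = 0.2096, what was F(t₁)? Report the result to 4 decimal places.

The secant line through (2.5000, 0.2096) and (2.6000, F(t₁)) crosses zero at t₂ = 2.5910.
So (2.5000, 0.2096), (2.6000, F(t₁)), (2.5910, 0) are collinear:
F(t₁) = 0.2096 · (2.6000 − 2.5910) / (2.5000 − 2.5910) = 0.2096 · (0.009000)/(-0.091000) = -0.020730

-0.0207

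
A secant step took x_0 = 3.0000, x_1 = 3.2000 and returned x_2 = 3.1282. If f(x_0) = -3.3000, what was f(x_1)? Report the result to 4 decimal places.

The secant line through (3.0000, -3.3000) and (3.2000, f(x_1)) crosses zero at x_2 = 3.1282.
So (3.0000, -3.3000), (3.2000, f(x_1)), (3.1282, 0) are collinear:
f(x_1) = -3.3000 · (3.2000 − 3.1282) / (3.0000 − 3.1282) = -3.3000 · (0.071800)/(-0.128200) = 1.848206

1.8482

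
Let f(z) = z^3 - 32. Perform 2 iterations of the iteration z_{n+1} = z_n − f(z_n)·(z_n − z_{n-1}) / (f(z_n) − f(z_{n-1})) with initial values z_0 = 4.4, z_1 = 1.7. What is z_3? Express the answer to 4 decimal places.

3.6147

f(4.4) = 53.184000, f(1.7) = -27.087000
z_2 = 1.700000 − (-27.087000)·(1.700000 − 4.400000) / (-27.087000 − 53.184000) = 1.700000 − (73.134900)/(-80.271000) = 2.611100
f(2.611100) = -14.197932
z_3 = 2.611100 − (-14.197932)·(2.611100 − 1.700000) / (-14.197932 − (-27.087000)) = 2.611100 − (-12.935734)/(12.889068) = 3.614720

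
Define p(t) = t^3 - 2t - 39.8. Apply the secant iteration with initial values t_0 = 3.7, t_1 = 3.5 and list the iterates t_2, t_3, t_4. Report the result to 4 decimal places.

p(3.7) = 3.453000, p(3.5) = -3.925000
t_2 = 3.500000 − (-3.925000)·(3.500000 − 3.700000) / (-3.925000 − 3.453000) = 3.500000 − (0.785000)/(-7.378000) = 3.606397
p(3.606397) = -0.107622
t_3 = 3.606397 − (-0.107622)·(3.606397 − 3.500000) / (-0.107622 − (-3.925000)) = 3.606397 − (-0.011451)/(3.817378) = 3.609397
p(3.609397) = 0.003516
t_4 = 3.609397 − 0.003516·(3.609397 − 3.606397) / (0.003516 − (-0.107622)) = 3.609397 − (0.000011)/(0.111138) = 3.609302

3.6064, 3.6094, 3.6093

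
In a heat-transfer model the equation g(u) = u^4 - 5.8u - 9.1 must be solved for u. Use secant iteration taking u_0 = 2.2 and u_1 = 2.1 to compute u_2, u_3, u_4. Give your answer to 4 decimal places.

g(2.2) = 1.565600, g(2.1) = -1.831900
u_2 = 2.100000 − (-1.831900)·(2.100000 − 2.200000) / (-1.831900 − 1.565600) = 2.100000 − (0.183190)/(-3.397500) = 2.153919
g(2.153919) = -0.069002
u_3 = 2.153919 − (-0.069002)·(2.153919 − 2.100000) / (-0.069002 − (-1.831900)) = 2.153919 − (-0.003720)/(1.762898) = 2.156030
g(2.156030) = 0.003239
u_4 = 2.156030 − 0.003239·(2.156030 − 2.153919) / (0.003239 − (-0.069002)) = 2.156030 − (0.000007)/(0.072241) = 2.155935

2.1539, 2.1560, 2.1559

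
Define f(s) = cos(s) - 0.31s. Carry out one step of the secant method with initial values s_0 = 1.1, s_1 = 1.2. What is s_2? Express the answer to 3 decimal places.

1.192

f(1.1) = 0.11260, f(1.2) = -0.00964
s_2 = 1.20000 − (-0.00964)·(1.20000 − 1.10000) / (-0.00964 − 0.11260) = 1.20000 − (-0.00096)/(-0.12224) = 1.19211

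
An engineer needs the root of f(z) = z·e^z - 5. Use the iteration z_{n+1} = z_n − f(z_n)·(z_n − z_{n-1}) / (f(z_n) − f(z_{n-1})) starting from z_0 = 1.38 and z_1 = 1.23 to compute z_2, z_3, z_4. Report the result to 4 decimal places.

1.3230, 1.3270, 1.3267

f(1.38) = 0.485364, f(1.23) = -0.791888
z_2 = 1.230000 − (-0.791888)·(1.230000 − 1.380000) / (-0.791888 − 0.485364) = 1.230000 − (0.118783)/(-1.277252) = 1.322999
f(1.322999) = -0.032582
z_3 = 1.322999 − (-0.032582)·(1.322999 − 1.230000) / (-0.032582 − (-0.791888)) = 1.322999 − (-0.003030)/(0.759305) = 1.326990
f(1.326990) = 0.002324
z_4 = 1.326990 − 0.002324·(1.326990 − 1.322999) / (0.002324 − (-0.032582)) = 1.326990 − (0.000009)/(0.034906) = 1.326724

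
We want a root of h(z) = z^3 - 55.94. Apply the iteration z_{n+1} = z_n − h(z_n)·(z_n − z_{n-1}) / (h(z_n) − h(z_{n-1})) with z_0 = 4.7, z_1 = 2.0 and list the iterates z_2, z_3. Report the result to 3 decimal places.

h(4.7) = 47.88300, h(2.0) = -47.94000
z_2 = 2.00000 − (-47.94000)·(2.00000 − 4.70000) / (-47.94000 − 47.88300) = 2.00000 − (129.43800)/(-95.82300) = 3.35080
h(3.35080) = -18.31758
z_3 = 3.35080 − (-18.31758)·(3.35080 − 2.00000) / (-18.31758 − (-47.94000)) = 3.35080 − (-24.74345)/(29.62242) = 4.18610

3.351, 4.186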